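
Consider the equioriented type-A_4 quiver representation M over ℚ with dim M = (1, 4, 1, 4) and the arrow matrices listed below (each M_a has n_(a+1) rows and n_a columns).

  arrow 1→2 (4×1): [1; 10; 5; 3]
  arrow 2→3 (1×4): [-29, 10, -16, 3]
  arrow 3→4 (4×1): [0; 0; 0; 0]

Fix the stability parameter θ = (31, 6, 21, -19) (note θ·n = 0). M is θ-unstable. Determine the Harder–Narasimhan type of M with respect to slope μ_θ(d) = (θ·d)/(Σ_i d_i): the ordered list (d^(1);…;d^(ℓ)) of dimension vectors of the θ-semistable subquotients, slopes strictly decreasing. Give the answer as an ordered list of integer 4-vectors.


Barcode: M ≅ I[1,2], I[2,2]^2, I[2,3], I[4,4]^4. HN layers by μ_θ (4 steps, strictly decreasing):
  μ^(1)=21; μ^(2)=37/2; μ^(3)=6; μ^(4)=-19

((0, 0, 1, 0); (1, 1, 0, 0); (0, 3, 0, 0); (0, 0, 0, 4))


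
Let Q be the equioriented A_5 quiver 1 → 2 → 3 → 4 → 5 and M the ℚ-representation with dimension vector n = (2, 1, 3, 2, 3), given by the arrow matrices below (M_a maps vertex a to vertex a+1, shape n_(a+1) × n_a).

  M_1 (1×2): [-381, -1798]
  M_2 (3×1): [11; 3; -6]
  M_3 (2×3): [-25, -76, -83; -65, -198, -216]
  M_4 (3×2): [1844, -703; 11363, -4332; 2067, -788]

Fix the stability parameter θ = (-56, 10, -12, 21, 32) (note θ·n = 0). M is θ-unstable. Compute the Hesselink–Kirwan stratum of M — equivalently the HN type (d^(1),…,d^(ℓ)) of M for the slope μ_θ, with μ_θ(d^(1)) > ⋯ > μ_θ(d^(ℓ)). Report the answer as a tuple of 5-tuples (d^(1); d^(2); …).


Via rank(M_{q-1}∘⋯∘M_p): M ≅ I[1,1], I[1,5], I[3,3], I[3,5], I[5,5].
μ_θ-semistable layers: μ^(1)=32; μ^(2)=21; μ^(3)=-1; μ^(4)=-12; μ^(5)=-56

((0, 0, 0, 0, 3); (0, 0, 0, 2, 0); (0, 1, 1, 0, 0); (0, 0, 2, 0, 0); (2, 0, 0, 0, 0))


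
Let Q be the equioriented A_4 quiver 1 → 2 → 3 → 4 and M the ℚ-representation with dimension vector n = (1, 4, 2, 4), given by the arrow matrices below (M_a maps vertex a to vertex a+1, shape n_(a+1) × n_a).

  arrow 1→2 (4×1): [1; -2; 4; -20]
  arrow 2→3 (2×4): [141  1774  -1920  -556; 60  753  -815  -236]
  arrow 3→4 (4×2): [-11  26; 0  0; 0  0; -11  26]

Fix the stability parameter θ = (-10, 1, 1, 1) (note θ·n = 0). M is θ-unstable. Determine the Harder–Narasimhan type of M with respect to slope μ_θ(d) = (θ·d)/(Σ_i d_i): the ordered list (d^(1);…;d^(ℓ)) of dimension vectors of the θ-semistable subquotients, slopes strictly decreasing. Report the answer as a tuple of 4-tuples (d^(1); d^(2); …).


Interval decomposition of M: I[1,4], I[2,2]^2, I[2,3], I[4,4]^3.
HN type (ℓ=2): μ^(1)=1; μ^(2)=-10

((0, 4, 2, 4); (1, 0, 0, 0))


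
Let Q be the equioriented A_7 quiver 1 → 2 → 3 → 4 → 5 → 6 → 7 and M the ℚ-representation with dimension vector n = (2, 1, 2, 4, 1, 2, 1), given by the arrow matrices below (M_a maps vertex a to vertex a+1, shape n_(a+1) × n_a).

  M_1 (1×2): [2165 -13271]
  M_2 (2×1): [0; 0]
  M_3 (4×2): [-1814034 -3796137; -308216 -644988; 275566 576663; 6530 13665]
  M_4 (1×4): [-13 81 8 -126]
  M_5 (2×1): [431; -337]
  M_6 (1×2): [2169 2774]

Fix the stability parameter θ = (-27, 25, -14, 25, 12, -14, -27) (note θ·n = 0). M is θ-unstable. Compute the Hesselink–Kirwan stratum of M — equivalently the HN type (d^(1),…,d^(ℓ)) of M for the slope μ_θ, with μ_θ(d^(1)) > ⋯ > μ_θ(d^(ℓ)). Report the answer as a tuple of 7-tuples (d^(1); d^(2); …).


Interval decomposition of M: I[1,1], I[1,2], I[3,3], I[3,7], I[4,4]^3, I[6,6].
HN type (ℓ=4): μ^(1)=25; μ^(2)=-1; μ^(3)=-14; μ^(4)=-27

((0, 1, 0, 3, 0, 0, 0); (0, 0, 0, 1, 1, 1, 1); (0, 0, 2, 0, 0, 1, 0); (2, 0, 0, 0, 0, 0, 0))


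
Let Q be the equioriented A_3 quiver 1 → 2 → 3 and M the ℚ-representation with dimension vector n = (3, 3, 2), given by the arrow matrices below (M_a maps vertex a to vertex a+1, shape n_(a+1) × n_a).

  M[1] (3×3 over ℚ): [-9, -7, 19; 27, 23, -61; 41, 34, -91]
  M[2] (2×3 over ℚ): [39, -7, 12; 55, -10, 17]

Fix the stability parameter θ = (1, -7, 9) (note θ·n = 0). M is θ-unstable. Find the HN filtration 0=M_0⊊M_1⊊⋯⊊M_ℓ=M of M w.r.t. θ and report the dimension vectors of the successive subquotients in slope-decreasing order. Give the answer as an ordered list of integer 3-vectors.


Via rank(M_{q-1}∘⋯∘M_p): M ≅ I[1,2], I[1,3]^2.
μ_θ-semistable layers: μ^(1)=9; μ^(2)=-3

((0, 0, 2); (3, 3, 0))


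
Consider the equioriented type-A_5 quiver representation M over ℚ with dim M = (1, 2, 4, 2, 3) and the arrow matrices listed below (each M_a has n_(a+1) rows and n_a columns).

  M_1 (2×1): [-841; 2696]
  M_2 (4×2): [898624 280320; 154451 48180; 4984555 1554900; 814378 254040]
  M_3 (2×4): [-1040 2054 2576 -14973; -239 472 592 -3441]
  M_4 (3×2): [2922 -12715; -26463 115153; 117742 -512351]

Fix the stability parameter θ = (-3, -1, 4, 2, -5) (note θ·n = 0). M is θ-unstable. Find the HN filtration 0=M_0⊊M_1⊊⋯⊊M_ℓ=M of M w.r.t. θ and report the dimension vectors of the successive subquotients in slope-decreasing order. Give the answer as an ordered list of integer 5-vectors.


Barcode: M ≅ I[1,5], I[2,2], I[3,3]^2, I[3,5], I[5,5]. HN layers by μ_θ (5 steps, strictly decreasing):
  μ^(1)=4; μ^(2)=1/3; μ^(3)=-1; μ^(4)=-3; μ^(5)=-5

((0, 0, 2, 0, 0); (0, 0, 2, 2, 2); (0, 2, 0, 0, 0); (1, 0, 0, 0, 0); (0, 0, 0, 0, 1))


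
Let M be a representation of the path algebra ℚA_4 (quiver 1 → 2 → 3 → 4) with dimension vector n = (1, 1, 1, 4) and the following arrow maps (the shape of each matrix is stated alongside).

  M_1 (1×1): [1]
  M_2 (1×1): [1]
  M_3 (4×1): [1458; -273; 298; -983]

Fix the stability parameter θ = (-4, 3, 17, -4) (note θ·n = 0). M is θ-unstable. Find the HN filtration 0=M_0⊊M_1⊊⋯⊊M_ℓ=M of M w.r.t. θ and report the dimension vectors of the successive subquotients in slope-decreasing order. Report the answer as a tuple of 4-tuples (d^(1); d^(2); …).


Interval decomposition of M: I[1,4], I[4,4]^3.
HN type (ℓ=3): μ^(1)=13/2; μ^(2)=3; μ^(3)=-4

((0, 0, 1, 1); (0, 1, 0, 0); (1, 0, 0, 3))


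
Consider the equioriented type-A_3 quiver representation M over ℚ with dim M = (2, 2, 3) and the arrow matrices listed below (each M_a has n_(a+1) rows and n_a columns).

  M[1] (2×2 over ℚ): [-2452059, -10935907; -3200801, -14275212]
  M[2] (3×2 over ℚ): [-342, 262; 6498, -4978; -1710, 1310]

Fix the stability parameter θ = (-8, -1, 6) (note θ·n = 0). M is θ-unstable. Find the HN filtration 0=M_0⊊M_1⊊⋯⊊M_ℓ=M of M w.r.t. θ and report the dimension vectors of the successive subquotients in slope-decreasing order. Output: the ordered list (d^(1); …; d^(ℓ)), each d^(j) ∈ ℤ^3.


Via rank(M_{q-1}∘⋯∘M_p): M ≅ I[1,2], I[1,3], I[3,3]^2.
μ_θ-semistable layers: μ^(1)=6; μ^(2)=-1; μ^(3)=-8

((0, 0, 3); (0, 2, 0); (2, 0, 0))


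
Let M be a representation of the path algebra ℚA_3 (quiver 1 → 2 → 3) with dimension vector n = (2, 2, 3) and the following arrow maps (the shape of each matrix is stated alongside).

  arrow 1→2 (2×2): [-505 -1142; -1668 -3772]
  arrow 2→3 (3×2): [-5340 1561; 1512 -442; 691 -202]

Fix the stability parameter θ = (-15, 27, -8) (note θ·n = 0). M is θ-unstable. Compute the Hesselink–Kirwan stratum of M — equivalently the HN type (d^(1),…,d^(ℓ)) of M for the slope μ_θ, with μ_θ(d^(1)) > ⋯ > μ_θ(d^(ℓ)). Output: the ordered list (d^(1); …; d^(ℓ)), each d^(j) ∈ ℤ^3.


Interval decomposition of M: I[1,3]^2, I[3,3].
HN type (ℓ=3): μ^(1)=19/2; μ^(2)=-8; μ^(3)=-15

((0, 2, 2); (0, 0, 1); (2, 0, 0))


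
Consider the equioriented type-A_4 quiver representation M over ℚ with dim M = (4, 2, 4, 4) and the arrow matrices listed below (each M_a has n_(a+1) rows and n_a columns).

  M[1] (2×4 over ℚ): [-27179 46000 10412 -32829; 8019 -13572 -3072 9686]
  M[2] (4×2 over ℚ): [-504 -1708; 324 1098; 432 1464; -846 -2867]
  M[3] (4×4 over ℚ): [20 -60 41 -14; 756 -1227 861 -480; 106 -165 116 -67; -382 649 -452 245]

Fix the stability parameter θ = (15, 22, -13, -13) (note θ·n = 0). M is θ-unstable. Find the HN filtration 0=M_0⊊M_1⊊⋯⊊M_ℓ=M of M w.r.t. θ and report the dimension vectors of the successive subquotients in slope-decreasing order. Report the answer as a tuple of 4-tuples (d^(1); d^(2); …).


Barcode: M ≅ I[1,1]^2, I[1,2], I[1,4], I[3,3], I[3,4]^2, I[4,4]. HN layers by μ_θ (4 steps, strictly decreasing):
  μ^(1)=22; μ^(2)=15; μ^(3)=11/4; μ^(4)=-13

((0, 1, 0, 0); (3, 0, 0, 0); (1, 1, 1, 1); (0, 0, 3, 3))


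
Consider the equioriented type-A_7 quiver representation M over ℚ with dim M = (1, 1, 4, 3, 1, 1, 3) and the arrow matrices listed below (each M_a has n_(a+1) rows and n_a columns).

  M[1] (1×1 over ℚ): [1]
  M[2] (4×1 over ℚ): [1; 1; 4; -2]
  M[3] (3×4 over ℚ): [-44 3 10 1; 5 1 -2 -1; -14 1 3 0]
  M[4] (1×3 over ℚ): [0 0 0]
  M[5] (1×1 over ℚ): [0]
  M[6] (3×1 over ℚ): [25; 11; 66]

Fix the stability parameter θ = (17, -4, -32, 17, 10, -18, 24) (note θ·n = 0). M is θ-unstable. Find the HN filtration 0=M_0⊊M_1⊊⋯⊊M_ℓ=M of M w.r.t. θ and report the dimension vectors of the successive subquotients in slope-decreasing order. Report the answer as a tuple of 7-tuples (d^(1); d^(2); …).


Barcode: M ≅ I[1,4], I[3,3], I[3,4]^2, I[5,5], I[6,7], I[7,7]^2. HN layers by μ_θ (6 steps, strictly decreasing):
  μ^(1)=24; μ^(2)=17; μ^(3)=10; μ^(4)=-19/3; μ^(5)=-18; μ^(6)=-32

((0, 0, 0, 0, 0, 0, 3); (0, 0, 0, 3, 0, 0, 0); (0, 0, 0, 0, 1, 0, 0); (1, 1, 1, 0, 0, 0, 0); (0, 0, 0, 0, 0, 1, 0); (0, 0, 3, 0, 0, 0, 0))


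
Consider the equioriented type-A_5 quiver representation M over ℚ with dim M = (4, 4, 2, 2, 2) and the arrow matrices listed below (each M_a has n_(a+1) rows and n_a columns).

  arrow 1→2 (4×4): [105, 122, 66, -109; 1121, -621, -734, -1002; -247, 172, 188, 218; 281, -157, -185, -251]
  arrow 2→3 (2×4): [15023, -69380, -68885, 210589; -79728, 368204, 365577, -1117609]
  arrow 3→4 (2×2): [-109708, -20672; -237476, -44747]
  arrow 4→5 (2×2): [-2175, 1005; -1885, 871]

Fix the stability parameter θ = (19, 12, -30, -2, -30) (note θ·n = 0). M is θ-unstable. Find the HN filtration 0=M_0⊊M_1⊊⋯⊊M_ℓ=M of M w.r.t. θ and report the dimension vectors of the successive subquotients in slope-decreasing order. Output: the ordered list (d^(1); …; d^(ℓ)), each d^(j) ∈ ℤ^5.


Barcode: M ≅ I[1,2]^2, I[1,4], I[1,5], I[5,5]. HN layers by μ_θ (4 steps, strictly decreasing):
  μ^(1)=31/2; μ^(2)=-1/4; μ^(3)=-31/5; μ^(4)=-30

((2, 2, 0, 0, 0); (1, 1, 1, 1, 0); (1, 1, 1, 1, 1); (0, 0, 0, 0, 1))


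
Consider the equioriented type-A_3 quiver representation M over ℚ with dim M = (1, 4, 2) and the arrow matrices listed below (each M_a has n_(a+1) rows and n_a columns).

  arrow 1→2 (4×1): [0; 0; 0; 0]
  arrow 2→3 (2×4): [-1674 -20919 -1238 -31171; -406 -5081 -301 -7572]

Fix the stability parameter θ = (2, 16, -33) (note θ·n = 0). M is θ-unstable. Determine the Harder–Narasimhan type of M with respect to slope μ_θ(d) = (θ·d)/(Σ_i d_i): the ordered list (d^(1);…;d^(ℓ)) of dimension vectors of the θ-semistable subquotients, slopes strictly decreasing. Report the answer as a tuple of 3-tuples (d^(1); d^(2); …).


Via rank(M_{q-1}∘⋯∘M_p): M ≅ I[1,1], I[2,2]^2, I[2,3]^2.
μ_θ-semistable layers: μ^(1)=16; μ^(2)=2; μ^(3)=-17/2

((0, 2, 0); (1, 0, 0); (0, 2, 2))


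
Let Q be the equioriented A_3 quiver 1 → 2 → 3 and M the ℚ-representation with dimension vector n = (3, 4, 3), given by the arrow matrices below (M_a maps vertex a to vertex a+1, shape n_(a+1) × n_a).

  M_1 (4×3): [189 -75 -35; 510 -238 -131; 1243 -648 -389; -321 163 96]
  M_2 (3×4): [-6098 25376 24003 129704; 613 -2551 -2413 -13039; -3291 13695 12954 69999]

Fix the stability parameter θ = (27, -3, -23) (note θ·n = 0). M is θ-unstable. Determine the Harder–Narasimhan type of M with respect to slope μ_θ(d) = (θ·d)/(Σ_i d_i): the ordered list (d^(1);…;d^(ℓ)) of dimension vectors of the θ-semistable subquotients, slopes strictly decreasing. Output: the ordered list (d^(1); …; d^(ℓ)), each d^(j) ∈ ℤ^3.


Via rank(M_{q-1}∘⋯∘M_p): M ≅ I[1,2]^2, I[1,3], I[2,3], I[3,3].
μ_θ-semistable layers: μ^(1)=12; μ^(2)=1/3; μ^(3)=-13; μ^(4)=-23

((2, 2, 0); (1, 1, 1); (0, 1, 1); (0, 0, 1))


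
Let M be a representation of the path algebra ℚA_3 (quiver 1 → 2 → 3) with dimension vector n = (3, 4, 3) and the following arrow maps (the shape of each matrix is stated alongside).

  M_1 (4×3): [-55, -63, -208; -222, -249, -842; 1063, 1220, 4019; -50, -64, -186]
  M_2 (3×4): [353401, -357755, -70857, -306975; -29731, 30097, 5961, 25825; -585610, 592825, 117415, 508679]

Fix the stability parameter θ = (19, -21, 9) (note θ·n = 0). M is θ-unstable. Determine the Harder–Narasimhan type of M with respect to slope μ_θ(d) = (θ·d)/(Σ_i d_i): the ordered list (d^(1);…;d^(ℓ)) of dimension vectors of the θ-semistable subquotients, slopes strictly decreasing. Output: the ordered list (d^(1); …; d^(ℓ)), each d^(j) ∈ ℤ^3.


Interval decomposition of M: I[1,3]^3, I[2,2].
HN type (ℓ=3): μ^(1)=9; μ^(2)=-1; μ^(3)=-21

((0, 0, 3); (3, 3, 0); (0, 1, 0))


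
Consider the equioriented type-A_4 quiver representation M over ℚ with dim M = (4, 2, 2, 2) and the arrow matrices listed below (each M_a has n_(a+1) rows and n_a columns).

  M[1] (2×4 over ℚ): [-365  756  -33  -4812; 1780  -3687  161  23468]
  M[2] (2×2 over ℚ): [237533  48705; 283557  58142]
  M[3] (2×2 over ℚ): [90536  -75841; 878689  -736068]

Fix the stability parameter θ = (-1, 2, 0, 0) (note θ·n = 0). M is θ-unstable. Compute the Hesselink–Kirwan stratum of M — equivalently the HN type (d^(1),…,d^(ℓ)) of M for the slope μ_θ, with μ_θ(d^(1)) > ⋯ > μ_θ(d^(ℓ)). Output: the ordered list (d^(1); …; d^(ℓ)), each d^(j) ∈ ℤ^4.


Via rank(M_{q-1}∘⋯∘M_p): M ≅ I[1,1]^2, I[1,4]^2.
μ_θ-semistable layers: μ^(1)=2/3; μ^(2)=-1

((0, 2, 2, 2); (4, 0, 0, 0))


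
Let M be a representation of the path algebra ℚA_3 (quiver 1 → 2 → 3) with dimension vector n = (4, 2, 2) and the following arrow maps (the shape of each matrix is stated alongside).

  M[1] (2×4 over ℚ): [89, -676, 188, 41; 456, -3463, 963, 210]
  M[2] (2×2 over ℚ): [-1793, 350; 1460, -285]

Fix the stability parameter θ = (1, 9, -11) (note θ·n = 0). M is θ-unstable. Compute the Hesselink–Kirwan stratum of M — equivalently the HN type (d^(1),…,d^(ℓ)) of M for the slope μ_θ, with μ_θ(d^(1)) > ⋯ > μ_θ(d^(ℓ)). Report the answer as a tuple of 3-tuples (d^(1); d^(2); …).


Barcode: M ≅ I[1,1]^2, I[1,3]^2. HN layers by μ_θ (2 steps, strictly decreasing):
  μ^(1)=1; μ^(2)=-1/3

((2, 0, 0); (2, 2, 2))


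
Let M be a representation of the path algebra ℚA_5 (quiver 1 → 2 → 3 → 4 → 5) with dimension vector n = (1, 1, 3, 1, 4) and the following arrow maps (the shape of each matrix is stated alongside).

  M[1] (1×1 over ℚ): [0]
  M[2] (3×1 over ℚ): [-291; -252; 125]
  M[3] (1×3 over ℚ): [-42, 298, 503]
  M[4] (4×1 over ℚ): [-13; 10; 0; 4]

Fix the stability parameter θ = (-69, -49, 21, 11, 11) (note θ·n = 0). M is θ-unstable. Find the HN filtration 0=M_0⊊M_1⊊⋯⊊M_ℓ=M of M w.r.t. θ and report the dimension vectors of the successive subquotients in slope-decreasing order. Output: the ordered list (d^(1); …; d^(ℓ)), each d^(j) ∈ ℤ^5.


Via rank(M_{q-1}∘⋯∘M_p): M ≅ I[1,1], I[2,5], I[3,3]^2, I[5,5]^3.
μ_θ-semistable layers: μ^(1)=21; μ^(2)=43/3; μ^(3)=11; μ^(4)=-49; μ^(5)=-69

((0, 0, 2, 0, 0); (0, 0, 1, 1, 1); (0, 0, 0, 0, 3); (0, 1, 0, 0, 0); (1, 0, 0, 0, 0))


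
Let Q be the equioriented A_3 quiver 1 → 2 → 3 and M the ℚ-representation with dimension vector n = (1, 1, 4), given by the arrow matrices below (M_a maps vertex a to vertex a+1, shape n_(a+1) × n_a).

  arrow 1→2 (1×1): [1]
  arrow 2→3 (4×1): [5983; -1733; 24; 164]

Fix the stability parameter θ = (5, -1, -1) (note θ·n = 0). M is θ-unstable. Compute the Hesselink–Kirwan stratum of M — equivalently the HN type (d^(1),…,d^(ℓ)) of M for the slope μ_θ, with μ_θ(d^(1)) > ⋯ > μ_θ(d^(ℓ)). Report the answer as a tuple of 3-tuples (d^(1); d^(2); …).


Via rank(M_{q-1}∘⋯∘M_p): M ≅ I[1,3], I[3,3]^3.
μ_θ-semistable layers: μ^(1)=1; μ^(2)=-1

((1, 1, 1); (0, 0, 3))


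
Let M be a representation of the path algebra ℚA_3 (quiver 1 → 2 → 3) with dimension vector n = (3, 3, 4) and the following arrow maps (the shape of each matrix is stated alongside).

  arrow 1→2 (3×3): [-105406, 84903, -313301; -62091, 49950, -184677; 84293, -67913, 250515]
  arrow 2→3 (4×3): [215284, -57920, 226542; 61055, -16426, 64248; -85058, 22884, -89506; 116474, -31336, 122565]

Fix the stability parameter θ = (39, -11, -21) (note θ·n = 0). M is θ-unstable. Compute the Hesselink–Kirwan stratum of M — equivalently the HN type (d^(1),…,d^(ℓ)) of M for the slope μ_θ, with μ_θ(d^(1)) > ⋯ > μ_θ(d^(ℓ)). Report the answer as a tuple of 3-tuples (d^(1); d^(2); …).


Interval decomposition of M: I[1,2], I[1,3]^2, I[3,3]^2.
HN type (ℓ=3): μ^(1)=14; μ^(2)=7/3; μ^(3)=-21

((1, 1, 0); (2, 2, 2); (0, 0, 2))


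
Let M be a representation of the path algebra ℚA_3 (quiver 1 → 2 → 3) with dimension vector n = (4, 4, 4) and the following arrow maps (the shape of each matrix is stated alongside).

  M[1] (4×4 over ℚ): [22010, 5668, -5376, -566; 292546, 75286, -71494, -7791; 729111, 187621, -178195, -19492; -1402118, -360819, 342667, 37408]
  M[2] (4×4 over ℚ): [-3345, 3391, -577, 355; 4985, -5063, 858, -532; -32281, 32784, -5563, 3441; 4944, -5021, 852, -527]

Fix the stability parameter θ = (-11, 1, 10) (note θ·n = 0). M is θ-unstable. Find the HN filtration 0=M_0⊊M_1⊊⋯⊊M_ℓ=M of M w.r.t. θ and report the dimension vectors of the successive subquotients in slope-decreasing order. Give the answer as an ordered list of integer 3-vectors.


Barcode: M ≅ I[1,3]^4. HN layers by μ_θ (3 steps, strictly decreasing):
  μ^(1)=10; μ^(2)=1; μ^(3)=-11

((0, 0, 4); (0, 4, 0); (4, 0, 0))


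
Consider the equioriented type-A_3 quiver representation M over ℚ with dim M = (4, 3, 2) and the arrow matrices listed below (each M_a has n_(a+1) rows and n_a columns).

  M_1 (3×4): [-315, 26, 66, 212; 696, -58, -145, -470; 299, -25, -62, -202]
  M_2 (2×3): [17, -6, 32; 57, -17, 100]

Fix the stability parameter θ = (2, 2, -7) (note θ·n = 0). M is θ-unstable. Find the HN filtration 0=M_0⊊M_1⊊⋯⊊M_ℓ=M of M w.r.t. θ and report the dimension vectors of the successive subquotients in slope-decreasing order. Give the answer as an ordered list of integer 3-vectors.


Interval decomposition of M: I[1,1], I[1,2], I[1,3]^2.
HN type (ℓ=2): μ^(1)=2; μ^(2)=-1

((2, 1, 0); (2, 2, 2))


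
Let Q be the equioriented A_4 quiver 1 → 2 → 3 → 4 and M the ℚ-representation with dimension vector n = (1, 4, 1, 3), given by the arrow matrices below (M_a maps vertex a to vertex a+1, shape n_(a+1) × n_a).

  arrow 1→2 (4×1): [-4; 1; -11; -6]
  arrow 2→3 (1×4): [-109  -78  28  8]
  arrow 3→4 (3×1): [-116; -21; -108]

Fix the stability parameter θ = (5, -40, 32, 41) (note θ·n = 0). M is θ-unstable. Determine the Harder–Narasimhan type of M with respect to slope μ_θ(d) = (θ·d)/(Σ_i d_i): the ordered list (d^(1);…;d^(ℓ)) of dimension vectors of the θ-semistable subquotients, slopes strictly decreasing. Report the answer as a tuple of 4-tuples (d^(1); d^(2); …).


Barcode: M ≅ I[1,4], I[2,2]^3, I[4,4]^2. HN layers by μ_θ (4 steps, strictly decreasing):
  μ^(1)=41; μ^(2)=32; μ^(3)=-35/2; μ^(4)=-40

((0, 0, 0, 3); (0, 0, 1, 0); (1, 1, 0, 0); (0, 3, 0, 0))


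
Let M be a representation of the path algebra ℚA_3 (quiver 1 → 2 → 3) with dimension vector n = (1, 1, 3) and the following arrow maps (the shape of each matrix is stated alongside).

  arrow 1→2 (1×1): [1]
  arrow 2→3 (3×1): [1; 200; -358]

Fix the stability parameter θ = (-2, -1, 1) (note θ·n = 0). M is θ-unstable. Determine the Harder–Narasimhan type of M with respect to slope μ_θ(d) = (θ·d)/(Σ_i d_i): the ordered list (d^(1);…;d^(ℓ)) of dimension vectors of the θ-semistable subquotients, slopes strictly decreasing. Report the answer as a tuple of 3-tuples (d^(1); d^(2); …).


Interval decomposition of M: I[1,3], I[3,3]^2.
HN type (ℓ=3): μ^(1)=1; μ^(2)=-1; μ^(3)=-2

((0, 0, 3); (0, 1, 0); (1, 0, 0))


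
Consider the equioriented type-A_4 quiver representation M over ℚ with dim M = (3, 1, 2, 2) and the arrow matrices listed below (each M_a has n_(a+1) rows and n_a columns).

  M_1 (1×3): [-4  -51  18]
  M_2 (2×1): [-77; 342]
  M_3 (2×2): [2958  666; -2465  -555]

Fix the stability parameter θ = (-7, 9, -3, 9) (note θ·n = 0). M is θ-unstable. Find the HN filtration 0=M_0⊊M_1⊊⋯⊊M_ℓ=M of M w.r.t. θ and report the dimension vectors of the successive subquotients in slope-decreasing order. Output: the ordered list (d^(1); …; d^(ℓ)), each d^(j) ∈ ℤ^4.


Via rank(M_{q-1}∘⋯∘M_p): M ≅ I[1,1]^2, I[1,4], I[3,3], I[4,4].
μ_θ-semistable layers: μ^(1)=9; μ^(2)=3; μ^(3)=-3; μ^(4)=-7

((0, 0, 0, 2); (0, 1, 1, 0); (0, 0, 1, 0); (3, 0, 0, 0))


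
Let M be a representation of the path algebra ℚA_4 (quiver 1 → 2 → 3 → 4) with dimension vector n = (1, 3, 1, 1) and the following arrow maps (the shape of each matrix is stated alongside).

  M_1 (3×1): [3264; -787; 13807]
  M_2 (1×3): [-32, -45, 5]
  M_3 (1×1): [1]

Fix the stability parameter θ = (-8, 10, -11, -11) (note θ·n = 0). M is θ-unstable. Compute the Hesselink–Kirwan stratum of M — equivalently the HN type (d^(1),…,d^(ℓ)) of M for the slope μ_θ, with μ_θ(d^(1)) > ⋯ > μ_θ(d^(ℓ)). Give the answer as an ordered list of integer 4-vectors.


Interval decomposition of M: I[1,4], I[2,2]^2.
HN type (ℓ=3): μ^(1)=10; μ^(2)=-4; μ^(3)=-8

((0, 2, 0, 0); (0, 1, 1, 1); (1, 0, 0, 0))


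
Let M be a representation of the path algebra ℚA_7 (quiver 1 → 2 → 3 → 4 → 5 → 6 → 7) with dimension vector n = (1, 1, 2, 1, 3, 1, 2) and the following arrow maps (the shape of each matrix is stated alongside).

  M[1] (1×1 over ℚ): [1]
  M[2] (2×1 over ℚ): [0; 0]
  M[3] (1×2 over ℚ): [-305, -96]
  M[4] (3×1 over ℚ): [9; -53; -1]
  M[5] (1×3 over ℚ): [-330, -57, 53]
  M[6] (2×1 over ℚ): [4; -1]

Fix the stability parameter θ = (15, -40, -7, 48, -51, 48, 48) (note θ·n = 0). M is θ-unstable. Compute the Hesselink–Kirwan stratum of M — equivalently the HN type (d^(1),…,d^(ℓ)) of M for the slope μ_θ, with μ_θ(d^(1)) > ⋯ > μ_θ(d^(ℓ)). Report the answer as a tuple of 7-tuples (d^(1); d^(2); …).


Via rank(M_{q-1}∘⋯∘M_p): M ≅ I[1,2], I[3,3], I[3,7], I[5,5]^2, I[7,7].
μ_θ-semistable layers: μ^(1)=48; μ^(2)=-3/2; μ^(3)=-7; μ^(4)=-25/2; μ^(5)=-51

((0, 0, 0, 0, 0, 1, 2); (0, 0, 0, 1, 1, 0, 0); (0, 0, 2, 0, 0, 0, 0); (1, 1, 0, 0, 0, 0, 0); (0, 0, 0, 0, 2, 0, 0))


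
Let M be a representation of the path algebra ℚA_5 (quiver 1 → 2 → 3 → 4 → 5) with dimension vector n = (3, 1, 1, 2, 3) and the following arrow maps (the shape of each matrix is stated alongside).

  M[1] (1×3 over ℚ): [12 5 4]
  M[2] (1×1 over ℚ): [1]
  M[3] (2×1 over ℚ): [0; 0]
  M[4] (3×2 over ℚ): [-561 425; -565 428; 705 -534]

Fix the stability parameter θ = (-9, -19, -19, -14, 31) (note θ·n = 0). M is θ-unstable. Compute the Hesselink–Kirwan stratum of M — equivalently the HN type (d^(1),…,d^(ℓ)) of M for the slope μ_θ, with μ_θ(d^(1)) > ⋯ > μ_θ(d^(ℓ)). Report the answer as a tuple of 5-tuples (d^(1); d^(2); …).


Interval decomposition of M: I[1,1]^2, I[1,3], I[4,5]^2, I[5,5].
HN type (ℓ=4): μ^(1)=31; μ^(2)=-9; μ^(3)=-14; μ^(4)=-47/3

((0, 0, 0, 0, 3); (2, 0, 0, 0, 0); (0, 0, 0, 2, 0); (1, 1, 1, 0, 0))


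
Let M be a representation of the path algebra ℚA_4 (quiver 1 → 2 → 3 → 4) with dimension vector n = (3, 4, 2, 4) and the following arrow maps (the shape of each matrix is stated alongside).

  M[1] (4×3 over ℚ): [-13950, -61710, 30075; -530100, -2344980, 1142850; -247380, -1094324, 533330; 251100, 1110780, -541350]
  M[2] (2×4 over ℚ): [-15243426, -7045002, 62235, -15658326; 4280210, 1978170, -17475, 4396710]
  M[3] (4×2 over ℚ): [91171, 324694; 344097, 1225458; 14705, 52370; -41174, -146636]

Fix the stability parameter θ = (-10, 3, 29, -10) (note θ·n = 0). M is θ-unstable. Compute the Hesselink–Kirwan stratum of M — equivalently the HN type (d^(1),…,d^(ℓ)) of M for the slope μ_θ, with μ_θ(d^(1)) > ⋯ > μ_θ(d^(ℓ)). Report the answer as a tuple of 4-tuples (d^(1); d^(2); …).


Barcode: M ≅ I[1,1]^2, I[1,2], I[2,2]^2, I[2,4], I[3,3], I[4,4]^3. HN layers by μ_θ (4 steps, strictly decreasing):
  μ^(1)=29; μ^(2)=19/2; μ^(3)=3; μ^(4)=-10

((0, 0, 1, 0); (0, 0, 1, 1); (0, 4, 0, 0); (3, 0, 0, 3))


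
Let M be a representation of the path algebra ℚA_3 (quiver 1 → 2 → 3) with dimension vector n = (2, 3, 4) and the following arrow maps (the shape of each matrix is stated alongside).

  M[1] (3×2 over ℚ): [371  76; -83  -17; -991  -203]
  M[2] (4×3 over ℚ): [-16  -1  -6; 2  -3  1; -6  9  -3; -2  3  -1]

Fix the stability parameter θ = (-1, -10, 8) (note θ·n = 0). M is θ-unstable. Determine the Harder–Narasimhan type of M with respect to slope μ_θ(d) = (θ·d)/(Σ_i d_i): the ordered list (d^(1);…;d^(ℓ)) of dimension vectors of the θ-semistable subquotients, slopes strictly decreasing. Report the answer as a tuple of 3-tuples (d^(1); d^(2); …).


Interval decomposition of M: I[1,2], I[1,3], I[2,3], I[3,3]^2.
HN type (ℓ=3): μ^(1)=8; μ^(2)=-11/2; μ^(3)=-10

((0, 0, 4); (2, 2, 0); (0, 1, 0))


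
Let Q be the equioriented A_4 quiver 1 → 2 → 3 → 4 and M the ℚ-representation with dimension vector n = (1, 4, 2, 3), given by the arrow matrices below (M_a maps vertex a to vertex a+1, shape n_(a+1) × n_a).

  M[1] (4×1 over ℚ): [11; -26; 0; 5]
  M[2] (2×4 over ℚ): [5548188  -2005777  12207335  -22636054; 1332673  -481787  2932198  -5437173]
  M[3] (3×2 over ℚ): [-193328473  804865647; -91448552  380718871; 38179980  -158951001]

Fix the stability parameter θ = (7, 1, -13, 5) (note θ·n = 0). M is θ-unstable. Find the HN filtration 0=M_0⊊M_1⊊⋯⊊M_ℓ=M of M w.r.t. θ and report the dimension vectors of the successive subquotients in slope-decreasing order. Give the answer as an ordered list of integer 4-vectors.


Via rank(M_{q-1}∘⋯∘M_p): M ≅ I[1,2], I[2,2], I[2,4]^2, I[4,4].
μ_θ-semistable layers: μ^(1)=5; μ^(2)=4; μ^(3)=1; μ^(4)=-6

((0, 0, 0, 3); (1, 1, 0, 0); (0, 1, 0, 0); (0, 2, 2, 0))


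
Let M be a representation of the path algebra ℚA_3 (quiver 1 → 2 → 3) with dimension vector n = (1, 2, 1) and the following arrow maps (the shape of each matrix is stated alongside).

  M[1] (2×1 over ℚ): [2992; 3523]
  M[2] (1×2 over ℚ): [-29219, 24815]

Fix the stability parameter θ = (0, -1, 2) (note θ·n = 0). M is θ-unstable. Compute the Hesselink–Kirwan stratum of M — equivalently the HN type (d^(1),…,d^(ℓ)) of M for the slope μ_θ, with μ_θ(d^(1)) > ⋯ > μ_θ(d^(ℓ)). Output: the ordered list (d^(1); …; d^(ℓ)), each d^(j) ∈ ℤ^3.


Barcode: M ≅ I[1,3], I[2,2]. HN layers by μ_θ (3 steps, strictly decreasing):
  μ^(1)=2; μ^(2)=-1/2; μ^(3)=-1

((0, 0, 1); (1, 1, 0); (0, 1, 0))


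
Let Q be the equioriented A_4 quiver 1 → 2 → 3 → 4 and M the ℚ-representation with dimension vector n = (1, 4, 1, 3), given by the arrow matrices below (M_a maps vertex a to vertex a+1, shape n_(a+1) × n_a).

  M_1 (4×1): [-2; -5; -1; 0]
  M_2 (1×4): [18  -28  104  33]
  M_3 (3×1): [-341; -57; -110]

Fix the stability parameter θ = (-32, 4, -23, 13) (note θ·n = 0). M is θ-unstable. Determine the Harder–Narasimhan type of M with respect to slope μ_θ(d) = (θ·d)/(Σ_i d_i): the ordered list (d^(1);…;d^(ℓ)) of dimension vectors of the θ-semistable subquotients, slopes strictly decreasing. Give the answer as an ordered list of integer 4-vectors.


Via rank(M_{q-1}∘⋯∘M_p): M ≅ I[1,2], I[2,2]^2, I[2,4], I[4,4]^2.
μ_θ-semistable layers: μ^(1)=13; μ^(2)=4; μ^(3)=-19/2; μ^(4)=-32

((0, 0, 0, 3); (0, 3, 0, 0); (0, 1, 1, 0); (1, 0, 0, 0))


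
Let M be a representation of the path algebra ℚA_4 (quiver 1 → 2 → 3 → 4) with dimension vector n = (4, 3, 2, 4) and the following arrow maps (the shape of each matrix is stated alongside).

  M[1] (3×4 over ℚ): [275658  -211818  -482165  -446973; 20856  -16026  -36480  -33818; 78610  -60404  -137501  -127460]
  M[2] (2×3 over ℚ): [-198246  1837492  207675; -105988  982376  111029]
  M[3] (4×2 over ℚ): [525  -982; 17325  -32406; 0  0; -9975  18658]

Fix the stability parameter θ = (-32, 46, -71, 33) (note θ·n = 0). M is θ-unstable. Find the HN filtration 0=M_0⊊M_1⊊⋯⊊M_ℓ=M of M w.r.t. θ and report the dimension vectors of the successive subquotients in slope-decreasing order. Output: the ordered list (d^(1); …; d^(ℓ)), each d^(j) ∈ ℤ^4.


Barcode: M ≅ I[1,1], I[1,2], I[1,3], I[1,4], I[4,4]^3. HN layers by μ_θ (4 steps, strictly decreasing):
  μ^(1)=46; μ^(2)=33; μ^(3)=-25/2; μ^(4)=-32

((0, 1, 0, 0); (0, 0, 0, 4); (0, 2, 2, 0); (4, 0, 0, 0))


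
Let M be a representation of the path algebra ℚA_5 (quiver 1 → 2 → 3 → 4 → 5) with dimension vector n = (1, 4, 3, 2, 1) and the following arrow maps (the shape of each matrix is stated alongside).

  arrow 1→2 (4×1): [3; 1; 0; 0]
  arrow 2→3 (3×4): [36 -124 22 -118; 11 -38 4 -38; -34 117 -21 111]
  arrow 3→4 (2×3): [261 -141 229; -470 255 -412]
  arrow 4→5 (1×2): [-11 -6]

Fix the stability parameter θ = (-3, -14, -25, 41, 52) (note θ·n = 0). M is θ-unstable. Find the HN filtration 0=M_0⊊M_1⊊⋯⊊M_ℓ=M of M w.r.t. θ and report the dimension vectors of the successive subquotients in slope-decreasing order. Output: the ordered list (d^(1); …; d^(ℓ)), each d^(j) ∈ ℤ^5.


Via rank(M_{q-1}∘⋯∘M_p): M ≅ I[1,5], I[2,2], I[2,3], I[2,4].
μ_θ-semistable layers: μ^(1)=52; μ^(2)=41; μ^(3)=-14; μ^(4)=-39/2

((0, 0, 0, 0, 1); (0, 0, 0, 2, 0); (1, 2, 1, 0, 0); (0, 2, 2, 0, 0))


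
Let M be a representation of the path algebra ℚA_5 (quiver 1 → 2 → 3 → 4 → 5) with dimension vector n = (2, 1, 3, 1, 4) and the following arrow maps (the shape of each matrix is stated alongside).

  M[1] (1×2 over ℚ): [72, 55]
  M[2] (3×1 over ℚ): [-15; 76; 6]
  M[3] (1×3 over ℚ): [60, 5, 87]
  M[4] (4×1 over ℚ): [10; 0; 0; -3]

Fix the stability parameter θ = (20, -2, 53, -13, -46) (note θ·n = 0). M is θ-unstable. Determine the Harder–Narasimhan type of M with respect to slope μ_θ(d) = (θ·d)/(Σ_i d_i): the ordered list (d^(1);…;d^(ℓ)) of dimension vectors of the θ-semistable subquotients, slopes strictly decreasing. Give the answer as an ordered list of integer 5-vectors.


Interval decomposition of M: I[1,1], I[1,5], I[3,3]^2, I[5,5]^3.
HN type (ℓ=4): μ^(1)=53; μ^(2)=20; μ^(3)=12/5; μ^(4)=-46

((0, 0, 2, 0, 0); (1, 0, 0, 0, 0); (1, 1, 1, 1, 1); (0, 0, 0, 0, 3))


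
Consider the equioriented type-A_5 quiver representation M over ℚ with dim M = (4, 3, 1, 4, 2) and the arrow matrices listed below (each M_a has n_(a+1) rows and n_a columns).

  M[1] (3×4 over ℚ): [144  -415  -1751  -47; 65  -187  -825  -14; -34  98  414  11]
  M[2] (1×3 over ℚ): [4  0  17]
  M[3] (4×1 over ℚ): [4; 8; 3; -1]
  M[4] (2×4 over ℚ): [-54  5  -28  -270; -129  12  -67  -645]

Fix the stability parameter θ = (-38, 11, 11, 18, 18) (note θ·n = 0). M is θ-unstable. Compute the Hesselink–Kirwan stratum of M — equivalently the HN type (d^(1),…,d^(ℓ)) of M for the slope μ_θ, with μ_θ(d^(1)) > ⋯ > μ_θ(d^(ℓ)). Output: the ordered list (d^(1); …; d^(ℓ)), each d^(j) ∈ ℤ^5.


Barcode: M ≅ I[1,1], I[1,2]^2, I[1,5], I[4,4]^2, I[4,5]. HN layers by μ_θ (3 steps, strictly decreasing):
  μ^(1)=18; μ^(2)=11; μ^(3)=-38

((0, 0, 0, 4, 2); (0, 3, 1, 0, 0); (4, 0, 0, 0, 0))


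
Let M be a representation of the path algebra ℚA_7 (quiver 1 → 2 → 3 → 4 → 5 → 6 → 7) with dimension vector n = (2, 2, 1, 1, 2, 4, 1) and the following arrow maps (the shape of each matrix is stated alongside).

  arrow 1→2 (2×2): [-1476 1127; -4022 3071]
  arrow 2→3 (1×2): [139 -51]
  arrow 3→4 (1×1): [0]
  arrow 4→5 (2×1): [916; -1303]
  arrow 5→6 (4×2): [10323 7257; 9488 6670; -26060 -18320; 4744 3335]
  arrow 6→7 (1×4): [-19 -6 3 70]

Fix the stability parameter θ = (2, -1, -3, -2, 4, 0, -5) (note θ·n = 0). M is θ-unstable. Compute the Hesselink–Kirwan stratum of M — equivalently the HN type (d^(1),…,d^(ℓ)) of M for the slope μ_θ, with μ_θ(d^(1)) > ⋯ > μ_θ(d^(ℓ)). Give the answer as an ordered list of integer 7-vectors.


Via rank(M_{q-1}∘⋯∘M_p): M ≅ I[1,2], I[1,3], I[4,7], I[5,6], I[6,6]^2.
μ_θ-semistable layers: μ^(1)=2; μ^(2)=1/2; μ^(3)=0; μ^(4)=-1/3; μ^(5)=-2/3; μ^(6)=-2

((0, 0, 0, 0, 1, 1, 0); (1, 1, 0, 0, 0, 0, 0); (0, 0, 0, 0, 0, 2, 0); (0, 0, 0, 0, 1, 1, 1); (1, 1, 1, 0, 0, 0, 0); (0, 0, 0, 1, 0, 0, 0))


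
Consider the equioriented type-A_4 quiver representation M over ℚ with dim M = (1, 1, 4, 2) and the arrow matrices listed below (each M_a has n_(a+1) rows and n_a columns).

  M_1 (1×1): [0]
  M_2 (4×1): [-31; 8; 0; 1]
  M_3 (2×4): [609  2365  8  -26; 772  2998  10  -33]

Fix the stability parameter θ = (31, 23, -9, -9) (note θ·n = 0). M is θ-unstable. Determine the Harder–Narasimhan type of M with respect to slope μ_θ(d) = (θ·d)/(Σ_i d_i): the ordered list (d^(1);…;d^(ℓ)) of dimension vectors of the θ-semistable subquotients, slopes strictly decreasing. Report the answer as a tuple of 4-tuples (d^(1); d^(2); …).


Barcode: M ≅ I[1,1], I[2,4], I[3,3]^2, I[3,4]. HN layers by μ_θ (3 steps, strictly decreasing):
  μ^(1)=31; μ^(2)=5/3; μ^(3)=-9

((1, 0, 0, 0); (0, 1, 1, 1); (0, 0, 3, 1))


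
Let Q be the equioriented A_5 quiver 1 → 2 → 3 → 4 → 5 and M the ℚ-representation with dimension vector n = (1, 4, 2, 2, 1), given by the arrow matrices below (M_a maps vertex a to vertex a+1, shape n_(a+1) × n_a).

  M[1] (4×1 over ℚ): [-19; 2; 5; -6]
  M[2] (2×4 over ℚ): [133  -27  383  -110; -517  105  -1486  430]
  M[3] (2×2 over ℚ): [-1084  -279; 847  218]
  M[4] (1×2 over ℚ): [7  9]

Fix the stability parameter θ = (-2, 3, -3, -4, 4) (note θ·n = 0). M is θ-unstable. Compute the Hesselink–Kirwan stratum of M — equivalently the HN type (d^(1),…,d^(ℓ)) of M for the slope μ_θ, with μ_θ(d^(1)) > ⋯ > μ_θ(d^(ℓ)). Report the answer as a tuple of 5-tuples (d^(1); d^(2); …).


Via rank(M_{q-1}∘⋯∘M_p): M ≅ I[1,5], I[2,2]^2, I[2,4].
μ_θ-semistable layers: μ^(1)=4; μ^(2)=3; μ^(3)=-4/3; μ^(4)=-2

((0, 0, 0, 0, 1); (0, 2, 0, 0, 0); (0, 2, 2, 2, 0); (1, 0, 0, 0, 0))


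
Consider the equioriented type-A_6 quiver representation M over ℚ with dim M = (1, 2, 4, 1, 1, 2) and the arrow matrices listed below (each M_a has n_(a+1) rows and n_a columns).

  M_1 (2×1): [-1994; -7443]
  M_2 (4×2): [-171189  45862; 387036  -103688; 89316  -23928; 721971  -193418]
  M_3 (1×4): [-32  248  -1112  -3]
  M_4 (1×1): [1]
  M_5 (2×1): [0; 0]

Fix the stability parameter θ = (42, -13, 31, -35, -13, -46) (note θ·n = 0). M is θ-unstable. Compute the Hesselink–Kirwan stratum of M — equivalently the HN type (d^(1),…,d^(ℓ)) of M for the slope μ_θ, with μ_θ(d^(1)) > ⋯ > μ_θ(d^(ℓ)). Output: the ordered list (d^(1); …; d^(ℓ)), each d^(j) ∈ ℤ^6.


Barcode: M ≅ I[1,2], I[2,5], I[3,3]^3, I[6,6]^2. HN layers by μ_θ (5 steps, strictly decreasing):
  μ^(1)=31; μ^(2)=29/2; μ^(3)=-17/3; μ^(4)=-13; μ^(5)=-46

((0, 0, 3, 0, 0, 0); (1, 1, 0, 0, 0, 0); (0, 0, 1, 1, 1, 0); (0, 1, 0, 0, 0, 0); (0, 0, 0, 0, 0, 2))


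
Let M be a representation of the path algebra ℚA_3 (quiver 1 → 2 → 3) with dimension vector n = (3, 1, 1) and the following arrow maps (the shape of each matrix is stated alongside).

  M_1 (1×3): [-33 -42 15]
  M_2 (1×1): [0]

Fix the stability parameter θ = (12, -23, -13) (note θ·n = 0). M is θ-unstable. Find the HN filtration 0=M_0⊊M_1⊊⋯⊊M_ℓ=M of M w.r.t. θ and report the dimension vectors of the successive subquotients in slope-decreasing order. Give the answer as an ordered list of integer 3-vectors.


Via rank(M_{q-1}∘⋯∘M_p): M ≅ I[1,1]^2, I[1,2], I[3,3].
μ_θ-semistable layers: μ^(1)=12; μ^(2)=-11/2; μ^(3)=-13

((2, 0, 0); (1, 1, 0); (0, 0, 1))


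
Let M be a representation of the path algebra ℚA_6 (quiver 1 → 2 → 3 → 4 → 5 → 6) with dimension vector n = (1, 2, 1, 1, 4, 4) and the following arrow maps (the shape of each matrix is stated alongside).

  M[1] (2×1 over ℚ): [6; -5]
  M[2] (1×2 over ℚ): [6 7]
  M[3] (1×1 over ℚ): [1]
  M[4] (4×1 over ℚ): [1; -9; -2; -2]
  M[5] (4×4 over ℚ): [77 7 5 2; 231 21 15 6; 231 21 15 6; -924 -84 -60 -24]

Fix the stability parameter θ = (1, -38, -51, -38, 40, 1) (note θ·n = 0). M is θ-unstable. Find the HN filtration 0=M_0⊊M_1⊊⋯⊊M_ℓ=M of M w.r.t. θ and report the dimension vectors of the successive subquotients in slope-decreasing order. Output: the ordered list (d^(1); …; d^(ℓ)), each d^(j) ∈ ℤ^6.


Interval decomposition of M: I[1,5], I[2,2], I[5,5]^2, I[5,6], I[6,6]^3.
HN type (ℓ=5): μ^(1)=40; μ^(2)=41/2; μ^(3)=1; μ^(4)=-63/2; μ^(5)=-38

((0, 0, 0, 0, 3, 0); (0, 0, 0, 0, 1, 1); (0, 0, 0, 0, 0, 3); (1, 1, 1, 1, 0, 0); (0, 1, 0, 0, 0, 0))


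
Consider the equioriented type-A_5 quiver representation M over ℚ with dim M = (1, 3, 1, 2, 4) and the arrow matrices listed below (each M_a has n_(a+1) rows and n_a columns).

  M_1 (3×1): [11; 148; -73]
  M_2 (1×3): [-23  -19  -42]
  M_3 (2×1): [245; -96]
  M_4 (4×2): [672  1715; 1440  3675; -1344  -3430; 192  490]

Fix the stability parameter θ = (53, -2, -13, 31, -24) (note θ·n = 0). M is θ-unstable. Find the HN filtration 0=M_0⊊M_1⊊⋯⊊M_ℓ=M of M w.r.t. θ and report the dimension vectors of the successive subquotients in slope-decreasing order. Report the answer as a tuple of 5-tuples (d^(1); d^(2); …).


Barcode: M ≅ I[1,4], I[2,2]^2, I[4,5], I[5,5]^3. HN layers by μ_θ (5 steps, strictly decreasing):
  μ^(1)=31; μ^(2)=38/3; μ^(3)=7/2; μ^(4)=-2; μ^(5)=-24

((0, 0, 0, 1, 0); (1, 1, 1, 0, 0); (0, 0, 0, 1, 1); (0, 2, 0, 0, 0); (0, 0, 0, 0, 3))


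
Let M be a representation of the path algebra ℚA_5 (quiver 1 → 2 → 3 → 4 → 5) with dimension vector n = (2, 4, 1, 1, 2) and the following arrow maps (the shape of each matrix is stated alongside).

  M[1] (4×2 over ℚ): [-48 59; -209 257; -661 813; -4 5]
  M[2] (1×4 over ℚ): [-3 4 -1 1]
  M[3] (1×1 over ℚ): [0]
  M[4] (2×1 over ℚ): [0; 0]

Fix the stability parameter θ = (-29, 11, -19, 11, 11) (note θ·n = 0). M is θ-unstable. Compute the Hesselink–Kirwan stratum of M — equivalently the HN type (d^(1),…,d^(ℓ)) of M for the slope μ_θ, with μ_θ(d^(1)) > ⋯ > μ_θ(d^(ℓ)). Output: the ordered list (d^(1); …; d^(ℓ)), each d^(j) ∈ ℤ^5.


Barcode: M ≅ I[1,2], I[1,3], I[2,2]^2, I[4,4], I[5,5]^2. HN layers by μ_θ (3 steps, strictly decreasing):
  μ^(1)=11; μ^(2)=-4; μ^(3)=-29

((0, 3, 0, 1, 2); (0, 1, 1, 0, 0); (2, 0, 0, 0, 0))


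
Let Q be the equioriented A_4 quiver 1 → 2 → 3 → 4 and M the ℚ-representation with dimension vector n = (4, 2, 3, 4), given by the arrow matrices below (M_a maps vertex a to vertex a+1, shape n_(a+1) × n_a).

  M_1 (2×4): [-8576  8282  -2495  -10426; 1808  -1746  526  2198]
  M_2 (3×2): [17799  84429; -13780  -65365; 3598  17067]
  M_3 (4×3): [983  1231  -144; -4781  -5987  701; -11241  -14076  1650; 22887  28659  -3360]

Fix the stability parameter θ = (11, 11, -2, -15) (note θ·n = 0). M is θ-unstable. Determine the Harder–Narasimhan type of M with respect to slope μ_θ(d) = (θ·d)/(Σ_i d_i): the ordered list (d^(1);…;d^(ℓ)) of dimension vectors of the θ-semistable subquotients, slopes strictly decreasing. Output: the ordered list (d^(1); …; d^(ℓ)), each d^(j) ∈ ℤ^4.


Barcode: M ≅ I[1,1]^2, I[1,4]^2, I[3,4], I[4,4]. HN layers by μ_θ (4 steps, strictly decreasing):
  μ^(1)=11; μ^(2)=5/4; μ^(3)=-17/2; μ^(4)=-15

((2, 0, 0, 0); (2, 2, 2, 2); (0, 0, 1, 1); (0, 0, 0, 1))
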